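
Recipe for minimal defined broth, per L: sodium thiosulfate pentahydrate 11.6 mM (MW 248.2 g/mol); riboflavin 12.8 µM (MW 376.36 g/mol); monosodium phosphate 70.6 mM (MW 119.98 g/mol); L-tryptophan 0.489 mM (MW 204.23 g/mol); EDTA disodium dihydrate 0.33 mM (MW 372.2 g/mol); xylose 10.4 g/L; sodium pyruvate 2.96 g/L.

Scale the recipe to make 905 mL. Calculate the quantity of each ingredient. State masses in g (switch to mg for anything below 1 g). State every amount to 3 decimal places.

Scale factor relative to 1 L: 0.905.
sodium thiosulfate pentahydrate: 11.6 mmol/L × 248.2 g/mol × 0.905 L ÷ 1000 = 2.606 g
riboflavin: 12.8 µmol/L × 376.36 g/mol × 0.905 L ÷ 1000 = 4.360 mg
monosodium phosphate: 70.6 mmol/L × 119.98 g/mol × 0.905 L ÷ 1000 = 7.666 g
L-tryptophan: 0.489 mmol/L × 204.23 mg/mmol × 0.905 L = 90.381 mg
EDTA disodium dihydrate: 0.33 mmol/L × 372.2 mg/mmol × 0.905 L = 111.158 mg
xylose: 10.4 g/L × 0.905 L = 9.412 g
sodium pyruvate: 2.96 g/L × 0.905 L = 2.679 g

sodium thiosulfate pentahydrate 2.606 g; riboflavin 4.360 mg; monosodium phosphate 7.666 g; L-tryptophan 90.381 mg; EDTA disodium dihydrate 111.158 mg; xylose 9.412 g; sodium pyruvate 2.679 g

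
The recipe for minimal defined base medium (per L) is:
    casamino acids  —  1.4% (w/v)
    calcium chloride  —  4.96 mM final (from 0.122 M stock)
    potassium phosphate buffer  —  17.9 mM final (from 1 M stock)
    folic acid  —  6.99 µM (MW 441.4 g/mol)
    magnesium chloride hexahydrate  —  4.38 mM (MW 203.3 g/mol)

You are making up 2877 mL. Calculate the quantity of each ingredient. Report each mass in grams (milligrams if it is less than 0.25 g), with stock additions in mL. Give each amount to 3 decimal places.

Target volume = 2877 mL = 2.877 L.
casamino acids: 1.4 g per 100 mL × 2877 mL ÷ 100 = 40.278 g
calcium chloride: C1V1 = C2V2 → 4.96 mM × 2877 mL ÷ 122 mM = 116.967 mL
potassium phosphate buffer: C1V1 = C2V2 → 17.9 mM × 2877 mL ÷ 1000 mM = 51.498 mL
folic acid: 6.99 µmol/L × 441.4 g/mol × 2.877 L ÷ 1000 = 8.877 mg
magnesium chloride hexahydrate: 4.38 mmol/L × 203.3 g/mol × 2.877 L ÷ 1000 = 2.562 g

casamino acids 40.278 g; calcium chloride 116.967 mL; potassium phosphate buffer 51.498 mL; folic acid 8.877 mg; magnesium chloride hexahydrate 2.562 g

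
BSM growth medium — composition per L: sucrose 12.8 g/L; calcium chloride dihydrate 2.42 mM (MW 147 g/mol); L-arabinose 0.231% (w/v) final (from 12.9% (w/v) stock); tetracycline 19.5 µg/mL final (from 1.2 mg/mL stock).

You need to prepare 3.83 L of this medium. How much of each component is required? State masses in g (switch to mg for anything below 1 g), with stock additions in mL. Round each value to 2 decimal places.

sucrose 49.02 g; calcium chloride dihydrate 1.36 g; L-arabinose 68.58 mL; tetracycline 62.24 mL

Working volume: 3.83 L.
sucrose: 12.8 g/L × 3.83 L = 49.02 g
calcium chloride dihydrate: 2.42 mmol/L × 147 g/mol × 3.83 L ÷ 1000 = 1.36 g
L-arabinose: V = C2·V2/C1 = 0.231% ÷ 12.9% × 3830 mL = 68.58 mL
tetracycline: dilute stock: 19.5 µg/mL × 3830 mL ÷ 1200 µg/mL = 62.24 mL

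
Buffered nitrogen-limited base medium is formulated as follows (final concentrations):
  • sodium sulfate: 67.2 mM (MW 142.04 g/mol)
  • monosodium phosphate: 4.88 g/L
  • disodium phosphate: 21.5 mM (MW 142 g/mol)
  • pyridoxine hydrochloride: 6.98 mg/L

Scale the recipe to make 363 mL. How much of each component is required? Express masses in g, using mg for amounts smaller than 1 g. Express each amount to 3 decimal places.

sodium sulfate 3.465 g; monosodium phosphate 1.771 g; disodium phosphate 1.108 g; pyridoxine hydrochloride 2.534 mg

Target volume = 363 mL = 0.363 L.
sodium sulfate: 67.2 mmol/L × 142.04 g/mol × 0.363 L ÷ 1000 = 3.465 g
monosodium phosphate: 4.88 g/L × 0.363 L = 1.771 g
disodium phosphate: 21.5 mmol/L × 142 g/mol × 0.363 L ÷ 1000 = 1.108 g
pyridoxine hydrochloride: 6.98 mg/L × 0.363 L = 2.534 mg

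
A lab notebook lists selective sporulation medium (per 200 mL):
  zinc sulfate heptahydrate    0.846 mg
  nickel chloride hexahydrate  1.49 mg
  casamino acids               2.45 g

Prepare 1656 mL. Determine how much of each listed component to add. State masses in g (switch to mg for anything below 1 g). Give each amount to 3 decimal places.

zinc sulfate heptahydrate 7.005 mg; nickel chloride hexahydrate 12.337 mg; casamino acids 20.286 g

Ratio of target to recipe volume: 1656 / 200 = 8.28.
zinc sulfate heptahydrate: 0.846 mg × (1656 mL / 200 mL) = 7.005 mg
nickel chloride hexahydrate: 1.49 mg × (1656 mL / 200 mL) = 12.337 mg
casamino acids: 2.45 g × (1656 mL / 200 mL) = 20.286 g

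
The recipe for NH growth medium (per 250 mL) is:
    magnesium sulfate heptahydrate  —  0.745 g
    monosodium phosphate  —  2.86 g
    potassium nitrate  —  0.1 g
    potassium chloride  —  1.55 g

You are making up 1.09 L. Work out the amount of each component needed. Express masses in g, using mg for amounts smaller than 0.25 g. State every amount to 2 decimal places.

magnesium sulfate heptahydrate 3.25 g; monosodium phosphate 12.47 g; potassium nitrate 0.44 g; potassium chloride 6.76 g

Ratio of target to recipe volume: 1090 / 250 = 4.36.
magnesium sulfate heptahydrate: 0.745 g × (1090 mL / 250 mL) = 3.25 g
monosodium phosphate: 2.86 g × (1090 mL / 250 mL) = 12.47 g
potassium nitrate: 0.1 g × (1090 mL / 250 mL) = 0.44 g
potassium chloride: 1.55 g × (1090 mL / 250 mL) = 6.76 g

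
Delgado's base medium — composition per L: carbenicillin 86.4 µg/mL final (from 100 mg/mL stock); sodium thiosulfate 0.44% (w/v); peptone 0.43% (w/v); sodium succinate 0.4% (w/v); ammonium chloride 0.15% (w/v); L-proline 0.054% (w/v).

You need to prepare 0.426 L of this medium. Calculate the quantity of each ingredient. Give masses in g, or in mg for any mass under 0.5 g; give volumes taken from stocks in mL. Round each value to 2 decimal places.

carbenicillin 0.37 mL; sodium thiosulfate 1.87 g; peptone 1.83 g; sodium succinate 1.70 g; ammonium chloride 0.64 g; L-proline 230.04 mg

Scale factor relative to 1 L: 0.426.
carbenicillin: C1V1 = C2V2 → 86.4 µg/mL × 426 mL ÷ 100000 µg/mL = 0.37 mL
sodium thiosulfate: 0.44 g per 100 mL × 426 mL ÷ 100 = 1.87 g
peptone: 0.43 g per 100 mL × 426 mL ÷ 100 = 1.83 g
sodium succinate: 0.4% w/v = 4 g/L → 4 × 0.426 L = 1.70 g
ammonium chloride: 0.15% w/v = 1.5 g/L → 1.5 × 0.426 L = 0.64 g
L-proline: 0.054% w/v = 0.54 g/L → 0.54 × 0.426 L = 0.23004 g = 230.04 mg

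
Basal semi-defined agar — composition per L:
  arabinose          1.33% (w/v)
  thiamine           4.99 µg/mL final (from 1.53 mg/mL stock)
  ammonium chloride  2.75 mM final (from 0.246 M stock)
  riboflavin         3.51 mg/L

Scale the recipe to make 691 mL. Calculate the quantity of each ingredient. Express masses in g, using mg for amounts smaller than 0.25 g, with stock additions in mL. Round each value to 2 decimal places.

Scale factor relative to 1 L: 0.691.
arabinose: 1.33 g per 100 mL × 691 mL ÷ 100 = 9.19 g
thiamine: dilute stock: 4.99 µg/mL × 691 mL ÷ 1530 µg/mL = 2.25 mL
ammonium chloride: C1V1 = C2V2 → 2.75 mM × 691 mL ÷ 246 mM = 7.72 mL
riboflavin: 3.51 mg/L × 0.691 L = 2.43 mg

arabinose 9.19 g; thiamine 2.25 mL; ammonium chloride 7.72 mL; riboflavin 2.43 mg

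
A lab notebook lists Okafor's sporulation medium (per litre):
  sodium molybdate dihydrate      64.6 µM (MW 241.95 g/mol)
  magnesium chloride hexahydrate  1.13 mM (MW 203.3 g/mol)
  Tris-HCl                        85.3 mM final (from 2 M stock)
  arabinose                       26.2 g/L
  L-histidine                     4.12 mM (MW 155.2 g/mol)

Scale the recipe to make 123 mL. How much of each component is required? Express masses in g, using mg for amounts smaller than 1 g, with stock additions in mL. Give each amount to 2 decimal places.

sodium molybdate dihydrate 1.92 mg; magnesium chloride hexahydrate 28.26 mg; Tris-HCl 5.25 mL; arabinose 3.22 g; L-histidine 78.65 mg

Target volume = 123 mL = 0.123 L.
sodium molybdate dihydrate: 64.6 µmol/L × 241.95 g/mol × 0.123 L ÷ 1000 = 1.92 mg
magnesium chloride hexahydrate: 1.13 mmol/L × 203.3 mg/mmol × 0.123 L = 28.26 mg
Tris-HCl: V = C2·V2/C1 = 85.3 mM × 123 mL ÷ 2000 mM = 5.25 mL
arabinose: 26.2 g/L × 0.123 L = 3.22 g
L-histidine: 4.12 mmol/L × 155.2 mg/mmol × 0.123 L = 78.65 mg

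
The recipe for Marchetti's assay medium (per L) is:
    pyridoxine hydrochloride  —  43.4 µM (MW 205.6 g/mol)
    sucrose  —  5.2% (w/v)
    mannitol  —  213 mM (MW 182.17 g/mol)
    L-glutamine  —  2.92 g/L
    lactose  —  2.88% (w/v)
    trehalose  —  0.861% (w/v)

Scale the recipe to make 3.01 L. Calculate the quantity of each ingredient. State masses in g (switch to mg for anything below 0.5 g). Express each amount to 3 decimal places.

Working volume: 3.01 L.
pyridoxine hydrochloride: 43.4 µmol/L × 205.6 g/mol × 3.01 L ÷ 1000 = 26.858 mg
sucrose: 5.2% w/v = 52 g/L → 52 × 3.01 L = 156.520 g
mannitol: 213 mmol/L × 182.17 g/mol × 3.01 L ÷ 1000 = 116.795 g
L-glutamine: 2.92 g/L × 3.01 L = 8.789 g
lactose: 2.88% w/v = 28.8 g/L → 28.8 × 3.01 L = 86.688 g
trehalose: 0.861% w/v = 8.61 g/L → 8.61 × 3.01 L = 25.916 g

pyridoxine hydrochloride 26.858 mg; sucrose 156.520 g; mannitol 116.795 g; L-glutamine 8.789 g; lactose 86.688 g; trehalose 25.916 g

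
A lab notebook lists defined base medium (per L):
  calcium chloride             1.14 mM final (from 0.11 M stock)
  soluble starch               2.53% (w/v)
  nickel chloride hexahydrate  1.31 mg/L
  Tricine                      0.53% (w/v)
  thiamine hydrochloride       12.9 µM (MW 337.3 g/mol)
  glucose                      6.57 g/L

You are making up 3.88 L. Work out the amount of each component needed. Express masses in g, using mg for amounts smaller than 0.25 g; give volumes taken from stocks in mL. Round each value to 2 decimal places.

Working volume: 3.88 L.
calcium chloride: C1V1 = C2V2 → 1.14 mM × 3880 mL ÷ 110 mM = 40.21 mL
soluble starch: 2.53% w/v = 25.3 g/L → 25.3 × 3.88 L = 98.16 g
nickel chloride hexahydrate: 1.31 mg/L × 3.88 L = 5.08 mg
Tricine: 0.53 g per 100 mL × 3880 mL ÷ 100 = 20.56 g
thiamine hydrochloride: 12.9 µmol/L × 337.3 g/mol × 3.88 L ÷ 1000 = 16.88 mg
glucose: 6.57 g/L × 3.88 L = 25.49 g

calcium chloride 40.21 mL; soluble starch 98.16 g; nickel chloride hexahydrate 5.08 mg; Tricine 20.56 g; thiamine hydrochloride 16.88 mg; glucose 25.49 g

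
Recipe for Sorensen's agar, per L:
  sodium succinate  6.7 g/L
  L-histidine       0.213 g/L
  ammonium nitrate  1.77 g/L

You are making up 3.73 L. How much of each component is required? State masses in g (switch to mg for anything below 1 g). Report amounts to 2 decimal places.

Scale factor relative to 1 L: 3.73.
sodium succinate: 6.7 g/L × 3.73 L = 24.99 g
L-histidine: 0.213 g/L × 3.73 L = 0.79449 g = 794.49 mg
ammonium nitrate: 1.77 g/L × 3.73 L = 6.60 g

sodium succinate 24.99 g; L-histidine 794.49 mg; ammonium nitrate 6.60 g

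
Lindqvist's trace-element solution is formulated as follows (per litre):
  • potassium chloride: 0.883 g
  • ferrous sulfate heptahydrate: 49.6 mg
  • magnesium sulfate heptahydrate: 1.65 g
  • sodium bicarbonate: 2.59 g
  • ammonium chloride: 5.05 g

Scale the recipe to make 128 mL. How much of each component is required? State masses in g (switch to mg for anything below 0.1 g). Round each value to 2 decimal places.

potassium chloride 0.11 g; ferrous sulfate heptahydrate 6.35 mg; magnesium sulfate heptahydrate 0.21 g; sodium bicarbonate 0.33 g; ammonium chloride 0.65 g

Scale factor = 128 mL / 1000 mL = 0.128.
potassium chloride: 0.883 g × (128 mL / 1000 mL) = 0.11 g
ferrous sulfate heptahydrate: 49.6 mg × (128 mL / 1000 mL) = 6.35 mg
magnesium sulfate heptahydrate: 1.65 g × (128 mL / 1000 mL) = 0.21 g
sodium bicarbonate: 2.59 g × (128 mL / 1000 mL) = 0.33 g
ammonium chloride: 5.05 g × (128 mL / 1000 mL) = 0.65 g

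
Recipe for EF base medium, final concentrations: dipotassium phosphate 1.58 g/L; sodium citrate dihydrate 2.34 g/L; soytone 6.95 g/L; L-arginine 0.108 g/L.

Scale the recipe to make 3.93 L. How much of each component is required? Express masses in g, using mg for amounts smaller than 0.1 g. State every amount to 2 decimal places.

dipotassium phosphate 6.21 g; sodium citrate dihydrate 9.20 g; soytone 27.31 g; L-arginine 0.42 g

Working volume: 3.93 L.
dipotassium phosphate: 1.58 g/L × 3.93 L = 6.21 g
sodium citrate dihydrate: 2.34 g/L × 3.93 L = 9.20 g
soytone: 6.95 g/L × 3.93 L = 27.31 g
L-arginine: 0.108 g/L × 3.93 L = 0.42 g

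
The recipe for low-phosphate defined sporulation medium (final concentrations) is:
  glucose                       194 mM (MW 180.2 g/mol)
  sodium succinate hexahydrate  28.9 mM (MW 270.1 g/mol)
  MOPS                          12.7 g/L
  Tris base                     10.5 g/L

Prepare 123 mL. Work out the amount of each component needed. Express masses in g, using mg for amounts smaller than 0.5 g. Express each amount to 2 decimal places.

Target volume = 123 mL = 0.123 L.
glucose: 194 mmol/L × 180.2 g/mol × 0.123 L ÷ 1000 = 4.30 g
sodium succinate hexahydrate: 28.9 mmol/L × 270.1 g/mol × 0.123 L ÷ 1000 = 0.96 g
MOPS: 12.7 g/L × 0.123 L = 1.56 g
Tris base: 10.5 g/L × 0.123 L = 1.29 g

glucose 4.30 g; sodium succinate hexahydrate 0.96 g; MOPS 1.56 g; Tris base 1.29 g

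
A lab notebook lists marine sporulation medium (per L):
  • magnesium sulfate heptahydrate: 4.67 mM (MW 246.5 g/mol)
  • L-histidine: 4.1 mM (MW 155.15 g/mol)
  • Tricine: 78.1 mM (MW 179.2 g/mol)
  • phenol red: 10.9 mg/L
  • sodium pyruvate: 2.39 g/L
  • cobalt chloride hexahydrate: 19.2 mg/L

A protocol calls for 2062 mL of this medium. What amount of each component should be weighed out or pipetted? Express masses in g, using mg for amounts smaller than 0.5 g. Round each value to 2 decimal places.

Working volume: 2062 mL = 2.062 L.
magnesium sulfate heptahydrate: 4.67 mmol/L × 246.5 g/mol × 2.062 L ÷ 1000 = 2.37 g
L-histidine: 4.1 mmol/L × 155.15 g/mol × 2.062 L ÷ 1000 = 1.31 g
Tricine: 78.1 mmol/L × 179.2 g/mol × 2.062 L ÷ 1000 = 28.86 g
phenol red: 10.9 mg/L × 2.062 L = 22.48 mg
sodium pyruvate: 2.39 g/L × 2.062 L = 4.93 g
cobalt chloride hexahydrate: 19.2 mg/L × 2.062 L = 39.59 mg

magnesium sulfate heptahydrate 2.37 g; L-histidine 1.31 g; Tricine 28.86 g; phenol red 22.48 mg; sodium pyruvate 4.93 g; cobalt chloride hexahydrate 39.59 mg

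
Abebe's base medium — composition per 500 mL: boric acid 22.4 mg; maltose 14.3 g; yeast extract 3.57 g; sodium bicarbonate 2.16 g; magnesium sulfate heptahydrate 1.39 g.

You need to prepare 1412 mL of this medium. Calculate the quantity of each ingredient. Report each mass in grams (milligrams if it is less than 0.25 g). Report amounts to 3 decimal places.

Scale factor = 1412 mL / 500 mL = 2.824.
boric acid: 22.4 mg × (1412 mL / 500 mL) = 63.258 mg
maltose: 14.3 g × (1412 mL / 500 mL) = 40.383 g
yeast extract: 3.57 g × (1412 mL / 500 mL) = 10.082 g
sodium bicarbonate: 2.16 g × (1412 mL / 500 mL) = 6.100 g
magnesium sulfate heptahydrate: 1.39 g × (1412 mL / 500 mL) = 3.925 g

boric acid 63.258 mg; maltose 40.383 g; yeast extract 10.082 g; sodium bicarbonate 6.100 g; magnesium sulfate heptahydrate 3.925 g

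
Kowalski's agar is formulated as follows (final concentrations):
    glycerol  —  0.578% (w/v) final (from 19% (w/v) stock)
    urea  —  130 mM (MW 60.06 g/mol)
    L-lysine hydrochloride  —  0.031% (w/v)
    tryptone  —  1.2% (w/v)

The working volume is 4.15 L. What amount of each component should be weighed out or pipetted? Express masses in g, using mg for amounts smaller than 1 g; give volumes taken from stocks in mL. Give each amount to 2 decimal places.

Scale factor relative to 1 L: 4.15.
glycerol: C1V1 = C2V2 → 0.578% ÷ 19% × 4150 mL = 126.25 mL
urea: 130 mmol/L × 60.06 g/mol × 4.15 L ÷ 1000 = 32.40 g
L-lysine hydrochloride: 0.031% w/v = 0.31 g/L → 0.31 × 4.15 L = 1.29 g
tryptone: 1.2 g per 100 mL × 4150 mL ÷ 100 = 49.80 g

glycerol 126.25 mL; urea 32.40 g; L-lysine hydrochloride 1.29 g; tryptone 49.80 g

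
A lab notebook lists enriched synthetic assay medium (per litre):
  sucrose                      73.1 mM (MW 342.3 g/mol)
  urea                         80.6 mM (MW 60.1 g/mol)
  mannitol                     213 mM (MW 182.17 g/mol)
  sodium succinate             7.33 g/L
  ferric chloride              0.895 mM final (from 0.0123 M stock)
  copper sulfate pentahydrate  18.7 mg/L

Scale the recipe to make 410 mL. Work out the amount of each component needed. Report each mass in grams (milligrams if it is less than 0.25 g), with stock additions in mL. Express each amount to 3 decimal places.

Working volume: 410 mL = 0.41 L.
sucrose: 73.1 mmol/L × 342.3 g/mol × 0.41 L ÷ 1000 = 10.259 g
urea: 80.6 mmol/L × 60.1 g/mol × 0.41 L ÷ 1000 = 1.986 g
mannitol: 213 mmol/L × 182.17 g/mol × 0.41 L ÷ 1000 = 15.909 g
sodium succinate: 7.33 g/L × 0.41 L = 3.005 g
ferric chloride: V = C2·V2/C1 = 0.895 mM × 410 mL ÷ 12.3 mM = 29.833 mL
copper sulfate pentahydrate: 18.7 mg/L × 0.41 L = 7.667 mg

sucrose 10.259 g; urea 1.986 g; mannitol 15.909 g; sodium succinate 3.005 g; ferric chloride 29.833 mL; copper sulfate pentahydrate 7.667 mg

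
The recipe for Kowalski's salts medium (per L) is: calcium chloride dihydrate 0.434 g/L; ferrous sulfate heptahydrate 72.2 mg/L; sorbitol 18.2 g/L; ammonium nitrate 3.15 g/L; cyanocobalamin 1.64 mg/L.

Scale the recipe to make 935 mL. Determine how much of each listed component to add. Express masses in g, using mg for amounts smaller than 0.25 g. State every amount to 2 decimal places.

calcium chloride dihydrate 0.41 g; ferrous sulfate heptahydrate 67.51 mg; sorbitol 17.02 g; ammonium nitrate 2.95 g; cyanocobalamin 1.53 mg

Target volume = 935 mL = 0.935 L.
calcium chloride dihydrate: 0.434 g/L × 0.935 L = 0.41 g
ferrous sulfate heptahydrate: 72.2 mg/L × 0.935 L = 67.51 mg
sorbitol: 18.2 g/L × 0.935 L = 17.02 g
ammonium nitrate: 3.15 g/L × 0.935 L = 2.95 g
cyanocobalamin: 1.64 mg/L × 0.935 L = 1.53 mg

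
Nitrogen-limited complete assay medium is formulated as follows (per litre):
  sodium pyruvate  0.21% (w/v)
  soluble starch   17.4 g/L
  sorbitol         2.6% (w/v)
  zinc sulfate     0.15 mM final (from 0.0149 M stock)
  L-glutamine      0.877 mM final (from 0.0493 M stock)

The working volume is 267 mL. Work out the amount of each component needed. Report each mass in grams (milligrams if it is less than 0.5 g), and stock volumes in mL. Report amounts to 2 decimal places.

sodium pyruvate 0.56 g; soluble starch 4.65 g; sorbitol 6.94 g; zinc sulfate 2.69 mL; L-glutamine 4.75 mL

Working volume: 267 mL = 0.267 L.
sodium pyruvate: 0.21 g per 100 mL × 267 mL ÷ 100 = 0.56 g
soluble starch: 17.4 g/L × 0.267 L = 4.65 g
sorbitol: 2.6% w/v = 26 g/L → 26 × 0.267 L = 6.94 g
zinc sulfate: V = C2·V2/C1 = 0.15 mM × 267 mL ÷ 14.9 mM = 2.69 mL
L-glutamine: V = C2·V2/C1 = 0.877 mM × 267 mL ÷ 49.3 mM = 4.75 mL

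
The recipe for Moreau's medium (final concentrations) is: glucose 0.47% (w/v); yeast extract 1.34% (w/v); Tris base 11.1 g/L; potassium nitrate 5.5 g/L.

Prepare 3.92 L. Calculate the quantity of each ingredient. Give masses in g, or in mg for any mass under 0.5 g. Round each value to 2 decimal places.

glucose 18.42 g; yeast extract 52.53 g; Tris base 43.51 g; potassium nitrate 21.56 g

Scale factor relative to 1 L: 3.92.
glucose: 0.47% w/v = 4.7 g/L → 4.7 × 3.92 L = 18.42 g
yeast extract: 1.34 g per 100 mL × 3920 mL ÷ 100 = 52.53 g
Tris base: 11.1 g/L × 3.92 L = 43.51 g
potassium nitrate: 5.5 g/L × 3.92 L = 21.56 g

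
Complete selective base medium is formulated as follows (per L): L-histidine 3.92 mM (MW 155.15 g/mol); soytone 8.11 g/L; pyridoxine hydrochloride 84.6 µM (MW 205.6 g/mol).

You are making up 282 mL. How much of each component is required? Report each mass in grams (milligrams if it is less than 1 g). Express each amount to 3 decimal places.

Target volume = 282 mL = 0.282 L.
L-histidine: 3.92 mmol/L × 155.15 mg/mmol × 0.282 L = 171.509 mg
soytone: 8.11 g/L × 0.282 L = 2.287 g
pyridoxine hydrochloride: 84.6 µmol/L × 205.6 g/mol × 0.282 L ÷ 1000 = 4.905 mg

L-histidine 171.509 mg; soytone 2.287 g; pyridoxine hydrochloride 4.905 mg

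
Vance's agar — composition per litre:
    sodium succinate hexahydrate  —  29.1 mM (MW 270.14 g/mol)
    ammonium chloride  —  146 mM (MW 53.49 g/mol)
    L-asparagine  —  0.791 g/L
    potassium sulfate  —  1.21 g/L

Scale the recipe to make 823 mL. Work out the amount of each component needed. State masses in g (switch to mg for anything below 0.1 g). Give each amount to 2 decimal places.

sodium succinate hexahydrate 6.47 g; ammonium chloride 6.43 g; L-asparagine 0.65 g; potassium sulfate 1.00 g

Target volume = 823 mL = 0.823 L.
sodium succinate hexahydrate: 29.1 mmol/L × 270.14 g/mol × 0.823 L ÷ 1000 = 6.47 g
ammonium chloride: 146 mmol/L × 53.49 g/mol × 0.823 L ÷ 1000 = 6.43 g
L-asparagine: 0.791 g/L × 0.823 L = 0.65 g
potassium sulfate: 1.21 g/L × 0.823 L = 1.00 g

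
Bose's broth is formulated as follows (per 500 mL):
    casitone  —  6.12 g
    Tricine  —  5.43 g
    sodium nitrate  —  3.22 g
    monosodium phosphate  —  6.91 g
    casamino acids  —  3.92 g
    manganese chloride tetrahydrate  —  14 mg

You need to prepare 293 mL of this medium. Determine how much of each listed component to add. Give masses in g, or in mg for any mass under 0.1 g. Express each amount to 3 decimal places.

casitone 3.586 g; Tricine 3.182 g; sodium nitrate 1.887 g; monosodium phosphate 4.049 g; casamino acids 2.297 g; manganese chloride tetrahydrate 8.204 mg

Ratio of target to recipe volume: 293 / 500 = 0.586.
casitone: 6.12 g × (293 mL / 500 mL) = 3.586 g
Tricine: 5.43 g × (293 mL / 500 mL) = 3.182 g
sodium nitrate: 3.22 g × (293 mL / 500 mL) = 1.887 g
monosodium phosphate: 6.91 g × (293 mL / 500 mL) = 4.049 g
casamino acids: 3.92 g × (293 mL / 500 mL) = 2.297 g
manganese chloride tetrahydrate: 14 mg × (293 mL / 500 mL) = 8.204 mg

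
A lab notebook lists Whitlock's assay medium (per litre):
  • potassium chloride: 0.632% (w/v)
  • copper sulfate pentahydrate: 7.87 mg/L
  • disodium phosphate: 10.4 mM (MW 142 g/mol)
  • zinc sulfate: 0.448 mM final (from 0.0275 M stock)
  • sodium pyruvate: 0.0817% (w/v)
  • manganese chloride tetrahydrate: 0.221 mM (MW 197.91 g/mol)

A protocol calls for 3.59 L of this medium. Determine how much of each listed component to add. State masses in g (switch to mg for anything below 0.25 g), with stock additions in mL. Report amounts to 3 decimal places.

Working volume: 3.59 L.
potassium chloride: 0.632 g per 100 mL × 3590 mL ÷ 100 = 22.689 g
copper sulfate pentahydrate: 7.87 mg/L × 3.59 L = 28.253 mg
disodium phosphate: 10.4 mmol/L × 142 g/mol × 3.59 L ÷ 1000 = 5.302 g
zinc sulfate: V = C2·V2/C1 = 0.448 mM × 3590 mL ÷ 27.5 mM = 58.484 mL
sodium pyruvate: 0.0817 g per 100 mL × 3590 mL ÷ 100 = 2.933 g
manganese chloride tetrahydrate: 0.221 mmol/L × 197.91 mg/mmol × 3.59 L = 157.020 mg

potassium chloride 22.689 g; copper sulfate pentahydrate 28.253 mg; disodium phosphate 5.302 g; zinc sulfate 58.484 mL; sodium pyruvate 2.933 g; manganese chloride tetrahydrate 157.020 mg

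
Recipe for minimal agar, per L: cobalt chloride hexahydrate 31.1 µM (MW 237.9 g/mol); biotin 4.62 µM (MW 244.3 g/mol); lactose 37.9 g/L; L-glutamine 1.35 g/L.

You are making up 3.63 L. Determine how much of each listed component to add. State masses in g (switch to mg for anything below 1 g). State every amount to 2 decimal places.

cobalt chloride hexahydrate 26.86 mg; biotin 4.10 mg; lactose 137.58 g; L-glutamine 4.90 g

Working volume: 3.63 L.
cobalt chloride hexahydrate: 31.1 µmol/L × 237.9 g/mol × 3.63 L ÷ 1000 = 26.86 mg
biotin: 4.62 µmol/L × 244.3 g/mol × 3.63 L ÷ 1000 = 4.10 mg
lactose: 37.9 g/L × 3.63 L = 137.58 g
L-glutamine: 1.35 g/L × 3.63 L = 4.90 g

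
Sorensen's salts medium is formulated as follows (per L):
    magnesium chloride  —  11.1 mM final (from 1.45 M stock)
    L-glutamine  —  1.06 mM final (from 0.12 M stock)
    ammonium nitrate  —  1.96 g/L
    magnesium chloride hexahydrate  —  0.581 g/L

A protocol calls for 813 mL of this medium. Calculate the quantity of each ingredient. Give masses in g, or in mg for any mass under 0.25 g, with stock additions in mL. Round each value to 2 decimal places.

magnesium chloride 6.22 mL; L-glutamine 7.18 mL; ammonium nitrate 1.59 g; magnesium chloride hexahydrate 0.47 g

Target volume = 813 mL = 0.813 L.
magnesium chloride: V = C2·V2/C1 = 11.1 mM × 813 mL ÷ 1450 mM = 6.22 mL
L-glutamine: C1V1 = C2V2 → 1.06 mM × 813 mL ÷ 120 mM = 7.18 mL
ammonium nitrate: 1.96 g/L × 0.813 L = 1.59 g
magnesium chloride hexahydrate: 0.581 g/L × 0.813 L = 0.47 g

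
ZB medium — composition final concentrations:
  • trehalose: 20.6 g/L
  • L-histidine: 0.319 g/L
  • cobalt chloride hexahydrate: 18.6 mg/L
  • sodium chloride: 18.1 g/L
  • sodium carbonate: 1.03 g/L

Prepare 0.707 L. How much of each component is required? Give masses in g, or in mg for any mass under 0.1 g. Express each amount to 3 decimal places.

trehalose 14.564 g; L-histidine 0.226 g; cobalt chloride hexahydrate 13.150 mg; sodium chloride 12.797 g; sodium carbonate 0.728 g

Working volume: 0.707 L.
trehalose: 20.6 g/L × 0.707 L = 14.564 g
L-histidine: 0.319 g/L × 0.707 L = 0.226 g
cobalt chloride hexahydrate: 18.6 mg/L × 0.707 L = 13.150 mg
sodium chloride: 18.1 g/L × 0.707 L = 12.797 g
sodium carbonate: 1.03 g/L × 0.707 L = 0.728 g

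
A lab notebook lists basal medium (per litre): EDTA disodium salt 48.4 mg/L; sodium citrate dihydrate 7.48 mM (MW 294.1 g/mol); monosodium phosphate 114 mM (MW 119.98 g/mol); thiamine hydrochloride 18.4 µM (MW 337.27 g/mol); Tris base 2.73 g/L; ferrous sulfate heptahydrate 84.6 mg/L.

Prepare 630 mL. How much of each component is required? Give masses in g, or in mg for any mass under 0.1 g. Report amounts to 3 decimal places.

Working volume: 630 mL = 0.63 L.
EDTA disodium salt: 48.4 mg/L × 0.63 L = 30.492 mg
sodium citrate dihydrate: 7.48 mmol/L × 294.1 g/mol × 0.63 L ÷ 1000 = 1.386 g
monosodium phosphate: 114 mmol/L × 119.98 g/mol × 0.63 L ÷ 1000 = 8.617 g
thiamine hydrochloride: 18.4 µmol/L × 337.27 g/mol × 0.63 L ÷ 1000 = 3.910 mg
Tris base: 2.73 g/L × 0.63 L = 1.720 g
ferrous sulfate heptahydrate: 84.6 mg/L × 0.63 L = 53.298 mg

EDTA disodium salt 30.492 mg; sodium citrate dihydrate 1.386 g; monosodium phosphate 8.617 g; thiamine hydrochloride 3.910 mg; Tris base 1.720 g; ferrous sulfate heptahydrate 53.298 mg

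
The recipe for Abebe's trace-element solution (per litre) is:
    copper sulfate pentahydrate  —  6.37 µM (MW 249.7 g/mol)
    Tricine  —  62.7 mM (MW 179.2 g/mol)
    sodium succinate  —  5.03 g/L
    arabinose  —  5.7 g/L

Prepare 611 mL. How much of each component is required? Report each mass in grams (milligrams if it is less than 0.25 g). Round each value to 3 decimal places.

copper sulfate pentahydrate 0.972 mg; Tricine 6.865 g; sodium succinate 3.073 g; arabinose 3.483 g

Target volume = 611 mL = 0.611 L.
copper sulfate pentahydrate: 6.37 µmol/L × 249.7 g/mol × 0.611 L ÷ 1000 = 0.972 mg
Tricine: 62.7 mmol/L × 179.2 g/mol × 0.611 L ÷ 1000 = 6.865 g
sodium succinate: 5.03 g/L × 0.611 L = 3.073 g
arabinose: 5.7 g/L × 0.611 L = 3.483 g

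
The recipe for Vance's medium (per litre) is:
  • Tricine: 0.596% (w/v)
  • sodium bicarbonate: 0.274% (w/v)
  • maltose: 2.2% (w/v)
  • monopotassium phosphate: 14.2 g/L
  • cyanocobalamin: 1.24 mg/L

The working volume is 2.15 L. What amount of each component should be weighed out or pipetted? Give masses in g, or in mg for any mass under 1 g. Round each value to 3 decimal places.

Tricine 12.814 g; sodium bicarbonate 5.891 g; maltose 47.300 g; monopotassium phosphate 30.530 g; cyanocobalamin 2.666 mg

Working volume: 2.15 L.
Tricine: 0.596% w/v = 5.96 g/L → 5.96 × 2.15 L = 12.814 g
sodium bicarbonate: 0.274 g per 100 mL × 2150 mL ÷ 100 = 5.891 g
maltose: 2.2 g per 100 mL × 2150 mL ÷ 100 = 47.300 g
monopotassium phosphate: 14.2 g/L × 2.15 L = 30.530 g
cyanocobalamin: 1.24 mg/L × 2.15 L = 2.666 mg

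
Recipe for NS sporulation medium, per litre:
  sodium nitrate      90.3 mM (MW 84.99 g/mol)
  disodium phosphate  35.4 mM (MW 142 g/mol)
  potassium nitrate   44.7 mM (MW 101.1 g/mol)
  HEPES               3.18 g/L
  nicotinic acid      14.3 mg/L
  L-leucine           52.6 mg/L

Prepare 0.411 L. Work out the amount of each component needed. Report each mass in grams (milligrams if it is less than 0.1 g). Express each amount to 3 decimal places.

sodium nitrate 3.154 g; disodium phosphate 2.066 g; potassium nitrate 1.857 g; HEPES 1.307 g; nicotinic acid 5.877 mg; L-leucine 21.619 mg

Working volume: 0.411 L.
sodium nitrate: 90.3 mmol/L × 84.99 g/mol × 0.411 L ÷ 1000 = 3.154 g
disodium phosphate: 35.4 mmol/L × 142 g/mol × 0.411 L ÷ 1000 = 2.066 g
potassium nitrate: 44.7 mmol/L × 101.1 g/mol × 0.411 L ÷ 1000 = 1.857 g
HEPES: 3.18 g/L × 0.411 L = 1.307 g
nicotinic acid: 14.3 mg/L × 0.411 L = 5.877 mg
L-leucine: 52.6 mg/L × 0.411 L = 21.619 mg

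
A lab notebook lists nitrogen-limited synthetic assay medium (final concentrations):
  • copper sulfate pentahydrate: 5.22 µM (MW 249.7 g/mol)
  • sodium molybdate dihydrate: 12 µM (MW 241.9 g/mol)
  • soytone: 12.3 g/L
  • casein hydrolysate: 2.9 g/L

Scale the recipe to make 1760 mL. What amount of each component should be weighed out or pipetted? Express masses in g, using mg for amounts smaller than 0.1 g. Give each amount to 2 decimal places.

Working volume: 1760 mL = 1.76 L.
copper sulfate pentahydrate: 5.22 µmol/L × 249.7 g/mol × 1.76 L ÷ 1000 = 2.29 mg
sodium molybdate dihydrate: 12 µmol/L × 241.9 g/mol × 1.76 L ÷ 1000 = 5.11 mg
soytone: 12.3 g/L × 1.76 L = 21.65 g
casein hydrolysate: 2.9 g/L × 1.76 L = 5.10 g

copper sulfate pentahydrate 2.29 mg; sodium molybdate dihydrate 5.11 mg; soytone 21.65 g; casein hydrolysate 5.10 g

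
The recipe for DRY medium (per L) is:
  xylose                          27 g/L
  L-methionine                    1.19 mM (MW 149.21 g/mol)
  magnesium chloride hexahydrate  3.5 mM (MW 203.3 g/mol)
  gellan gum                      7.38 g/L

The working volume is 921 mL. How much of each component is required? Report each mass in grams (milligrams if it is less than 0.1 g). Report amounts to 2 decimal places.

xylose 24.87 g; L-methionine 0.16 g; magnesium chloride hexahydrate 0.66 g; gellan gum 6.80 g

Working volume: 921 mL = 0.921 L.
xylose: 27 g/L × 0.921 L = 24.87 g
L-methionine: 1.19 mmol/L × 149.21 g/mol × 0.921 L ÷ 1000 = 0.16 g
magnesium chloride hexahydrate: 3.5 mmol/L × 203.3 g/mol × 0.921 L ÷ 1000 = 0.66 g
gellan gum: 7.38 g/L × 0.921 L = 6.80 g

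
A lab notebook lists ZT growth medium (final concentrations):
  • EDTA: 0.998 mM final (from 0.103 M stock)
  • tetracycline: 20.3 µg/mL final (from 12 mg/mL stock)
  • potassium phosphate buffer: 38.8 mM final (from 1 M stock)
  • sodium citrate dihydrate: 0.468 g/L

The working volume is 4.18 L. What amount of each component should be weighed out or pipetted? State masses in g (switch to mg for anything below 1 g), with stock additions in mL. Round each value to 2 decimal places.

Scale factor relative to 1 L: 4.18.
EDTA: C1V1 = C2V2 → 0.998 mM × 4180 mL ÷ 103 mM = 40.50 mL
tetracycline: dilute stock: 20.3 µg/mL × 4180 mL ÷ 12000 µg/mL = 7.07 mL
potassium phosphate buffer: V = C2·V2/C1 = 38.8 mM × 4180 mL ÷ 1000 mM = 162.18 mL
sodium citrate dihydrate: 0.468 g/L × 4.18 L = 1.96 g

EDTA 40.50 mL; tetracycline 7.07 mL; potassium phosphate buffer 162.18 mL; sodium citrate dihydrate 1.96 g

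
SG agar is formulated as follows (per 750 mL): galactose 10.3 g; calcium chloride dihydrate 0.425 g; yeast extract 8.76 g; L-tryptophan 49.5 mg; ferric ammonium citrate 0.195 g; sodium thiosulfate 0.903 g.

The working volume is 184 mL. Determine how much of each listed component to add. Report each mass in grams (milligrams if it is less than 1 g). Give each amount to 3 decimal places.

galactose 2.527 g; calcium chloride dihydrate 104.267 mg; yeast extract 2.149 g; L-tryptophan 12.144 mg; ferric ammonium citrate 47.840 mg; sodium thiosulfate 221.536 mg

Ratio of target to recipe volume: 184 / 750 = 0.245333.
galactose: 10.3 g × (184 mL / 750 mL) = 2.527 g
calcium chloride dihydrate: 0.425 g × (184 mL / 750 mL) = 0.104267 g = 104.267 mg
yeast extract: 8.76 g × (184 mL / 750 mL) = 2.149 g
L-tryptophan: 49.5 mg × (184 mL / 750 mL) = 12.144 mg
ferric ammonium citrate: 0.195 g × (184 mL / 750 mL) = 0.04784 g = 47.840 mg
sodium thiosulfate: 0.903 g × (184 mL / 750 mL) = 0.221536 g = 221.536 mg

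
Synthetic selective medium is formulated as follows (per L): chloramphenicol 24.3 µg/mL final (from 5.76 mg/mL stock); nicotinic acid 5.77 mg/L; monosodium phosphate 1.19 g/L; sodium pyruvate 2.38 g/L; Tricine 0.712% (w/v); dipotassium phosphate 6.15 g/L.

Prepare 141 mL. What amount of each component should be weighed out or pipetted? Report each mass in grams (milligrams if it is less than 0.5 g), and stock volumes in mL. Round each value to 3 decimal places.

chloramphenicol 0.595 mL; nicotinic acid 0.814 mg; monosodium phosphate 167.790 mg; sodium pyruvate 335.580 mg; Tricine 1.004 g; dipotassium phosphate 0.867 g

Target volume = 141 mL = 0.141 L.
chloramphenicol: C1V1 = C2V2 → 24.3 µg/mL × 141 mL ÷ 5760 µg/mL = 0.595 mL
nicotinic acid: 5.77 mg/L × 0.141 L = 0.814 mg
monosodium phosphate: 1.19 g/L × 0.141 L = 0.16779 g = 167.790 mg
sodium pyruvate: 2.38 g/L × 0.141 L = 0.33558 g = 335.580 mg
Tricine: 0.712 g per 100 mL × 141 mL ÷ 100 = 1.004 g
dipotassium phosphate: 6.15 g/L × 0.141 L = 0.867 g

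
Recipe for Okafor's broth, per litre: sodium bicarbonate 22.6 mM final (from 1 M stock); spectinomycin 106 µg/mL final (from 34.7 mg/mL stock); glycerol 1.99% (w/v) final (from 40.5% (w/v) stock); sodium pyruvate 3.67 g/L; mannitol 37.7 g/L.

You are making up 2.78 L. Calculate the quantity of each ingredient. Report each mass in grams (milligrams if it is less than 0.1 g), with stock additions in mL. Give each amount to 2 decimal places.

Scale factor relative to 1 L: 2.78.
sodium bicarbonate: V = C2·V2/C1 = 22.6 mM × 2780 mL ÷ 1000 mM = 62.83 mL
spectinomycin: C1V1 = C2V2 → 106 µg/mL × 2780 mL ÷ 34700 µg/mL = 8.49 mL
glycerol: V = C2·V2/C1 = 1.99% ÷ 40.5% × 2780 mL = 136.60 mL
sodium pyruvate: 3.67 g/L × 2.78 L = 10.20 g
mannitol: 37.7 g/L × 2.78 L = 104.81 g

sodium bicarbonate 62.83 mL; spectinomycin 8.49 mL; glycerol 136.60 mL; sodium pyruvate 10.20 g; mannitol 104.81 g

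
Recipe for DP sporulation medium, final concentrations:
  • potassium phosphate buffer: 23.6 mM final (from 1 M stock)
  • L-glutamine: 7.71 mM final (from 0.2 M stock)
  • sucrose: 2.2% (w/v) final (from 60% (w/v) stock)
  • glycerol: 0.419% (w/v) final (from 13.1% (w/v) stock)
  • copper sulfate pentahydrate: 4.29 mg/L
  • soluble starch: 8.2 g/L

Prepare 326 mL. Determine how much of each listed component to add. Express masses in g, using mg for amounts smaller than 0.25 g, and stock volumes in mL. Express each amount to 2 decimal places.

Scale factor relative to 1 L: 0.326.
potassium phosphate buffer: V = C2·V2/C1 = 23.6 mM × 326 mL ÷ 1000 mM = 7.69 mL
L-glutamine: V = C2·V2/C1 = 7.71 mM × 326 mL ÷ 200 mM = 12.57 mL
sucrose: C1V1 = C2V2 → 2.2% ÷ 60% × 326 mL = 11.95 mL
glycerol: V = C2·V2/C1 = 0.419% ÷ 13.1% × 326 mL = 10.43 mL
copper sulfate pentahydrate: 4.29 mg/L × 0.326 L = 1.40 mg
soluble starch: 8.2 g/L × 0.326 L = 2.67 g

potassium phosphate buffer 7.69 mL; L-glutamine 12.57 mL; sucrose 11.95 mL; glycerol 10.43 mL; copper sulfate pentahydrate 1.40 mg; soluble starch 2.67 g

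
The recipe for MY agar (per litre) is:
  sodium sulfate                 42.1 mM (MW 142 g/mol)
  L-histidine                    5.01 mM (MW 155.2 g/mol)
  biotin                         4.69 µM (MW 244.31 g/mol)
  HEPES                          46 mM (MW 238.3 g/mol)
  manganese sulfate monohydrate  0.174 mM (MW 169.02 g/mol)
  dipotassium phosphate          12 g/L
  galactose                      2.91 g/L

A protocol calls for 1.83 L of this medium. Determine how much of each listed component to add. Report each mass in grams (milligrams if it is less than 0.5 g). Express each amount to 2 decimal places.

Working volume: 1.83 L.
sodium sulfate: 42.1 mmol/L × 142 g/mol × 1.83 L ÷ 1000 = 10.94 g
L-histidine: 5.01 mmol/L × 155.2 g/mol × 1.83 L ÷ 1000 = 1.42 g
biotin: 4.69 µmol/L × 244.31 g/mol × 1.83 L ÷ 1000 = 2.10 mg
HEPES: 46 mmol/L × 238.3 g/mol × 1.83 L ÷ 1000 = 20.06 g
manganese sulfate monohydrate: 0.174 mmol/L × 169.02 mg/mmol × 1.83 L = 53.82 mg
dipotassium phosphate: 12 g/L × 1.83 L = 21.96 g
galactose: 2.91 g/L × 1.83 L = 5.33 g

sodium sulfate 10.94 g; L-histidine 1.42 g; biotin 2.10 mg; HEPES 20.06 g; manganese sulfate monohydrate 53.82 mg; dipotassium phosphate 21.96 g; galactose 5.33 g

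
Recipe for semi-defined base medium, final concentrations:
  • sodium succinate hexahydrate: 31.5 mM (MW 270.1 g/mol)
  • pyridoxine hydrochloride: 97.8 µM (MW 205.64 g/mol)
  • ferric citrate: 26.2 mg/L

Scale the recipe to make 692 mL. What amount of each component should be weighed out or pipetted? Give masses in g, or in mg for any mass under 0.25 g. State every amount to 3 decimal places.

sodium succinate hexahydrate 5.888 g; pyridoxine hydrochloride 13.917 mg; ferric citrate 18.130 mg

Working volume: 692 mL = 0.692 L.
sodium succinate hexahydrate: 31.5 mmol/L × 270.1 g/mol × 0.692 L ÷ 1000 = 5.888 g
pyridoxine hydrochloride: 97.8 µmol/L × 205.64 g/mol × 0.692 L ÷ 1000 = 13.917 mg
ferric citrate: 26.2 mg/L × 0.692 L = 18.130 mg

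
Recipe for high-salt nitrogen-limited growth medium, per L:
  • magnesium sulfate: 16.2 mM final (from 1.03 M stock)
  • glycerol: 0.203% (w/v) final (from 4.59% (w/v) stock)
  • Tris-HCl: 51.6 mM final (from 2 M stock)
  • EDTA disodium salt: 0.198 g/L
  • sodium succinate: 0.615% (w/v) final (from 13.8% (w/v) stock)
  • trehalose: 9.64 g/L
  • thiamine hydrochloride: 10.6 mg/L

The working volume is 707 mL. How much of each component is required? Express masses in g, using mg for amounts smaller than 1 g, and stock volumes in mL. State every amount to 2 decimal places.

magnesium sulfate 11.12 mL; glycerol 31.27 mL; Tris-HCl 18.24 mL; EDTA disodium salt 139.99 mg; sodium succinate 31.51 mL; trehalose 6.82 g; thiamine hydrochloride 7.49 mg

Scale factor relative to 1 L: 0.707.
magnesium sulfate: V = C2·V2/C1 = 16.2 mM × 707 mL ÷ 1030 mM = 11.12 mL
glycerol: V = C2·V2/C1 = 0.203% ÷ 4.59% × 707 mL = 31.27 mL
Tris-HCl: V = C2·V2/C1 = 51.6 mM × 707 mL ÷ 2000 mM = 18.24 mL
EDTA disodium salt: 0.198 g/L × 0.707 L = 0.139986 g = 139.99 mg
sodium succinate: V = C2·V2/C1 = 0.615% ÷ 13.8% × 707 mL = 31.51 mL
trehalose: 9.64 g/L × 0.707 L = 6.82 g
thiamine hydrochloride: 10.6 mg/L × 0.707 L = 7.49 mg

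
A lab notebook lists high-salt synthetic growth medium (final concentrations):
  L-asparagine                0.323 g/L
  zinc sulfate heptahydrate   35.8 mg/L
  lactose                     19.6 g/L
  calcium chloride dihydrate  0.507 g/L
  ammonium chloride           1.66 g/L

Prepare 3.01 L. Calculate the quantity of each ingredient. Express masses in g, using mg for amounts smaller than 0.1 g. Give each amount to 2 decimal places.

Scale factor relative to 1 L: 3.01.
L-asparagine: 0.323 g/L × 3.01 L = 0.97 g
zinc sulfate heptahydrate: 35.8 mg/L × 3.01 L = 107.758 mg = 0.11 g
lactose: 19.6 g/L × 3.01 L = 59.00 g
calcium chloride dihydrate: 0.507 g/L × 3.01 L = 1.53 g
ammonium chloride: 1.66 g/L × 3.01 L = 5.00 g

L-asparagine 0.97 g; zinc sulfate heptahydrate 0.11 g; lactose 59.00 g; calcium chloride dihydrate 1.53 g; ammonium chloride 5.00 g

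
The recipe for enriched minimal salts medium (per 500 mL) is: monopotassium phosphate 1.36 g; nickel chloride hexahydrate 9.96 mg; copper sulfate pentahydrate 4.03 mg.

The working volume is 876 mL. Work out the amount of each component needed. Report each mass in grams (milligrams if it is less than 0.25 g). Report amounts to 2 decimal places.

Scale factor = 876 mL / 500 mL = 1.752.
monopotassium phosphate: 1.36 g × (876 mL / 500 mL) = 2.38 g
nickel chloride hexahydrate: 9.96 mg × (876 mL / 500 mL) = 17.45 mg
copper sulfate pentahydrate: 4.03 mg × (876 mL / 500 mL) = 7.06 mg

monopotassium phosphate 2.38 g; nickel chloride hexahydrate 17.45 mg; copper sulfate pentahydrate 7.06 mg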